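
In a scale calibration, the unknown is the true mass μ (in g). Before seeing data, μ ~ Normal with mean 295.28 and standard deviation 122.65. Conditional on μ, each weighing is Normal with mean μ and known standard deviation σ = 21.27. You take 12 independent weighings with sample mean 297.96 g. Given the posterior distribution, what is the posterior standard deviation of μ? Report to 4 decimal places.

6.1324

For Normal data with known variance σ², a Normal(μ₀, σ₀²) prior on μ is conjugate. Posterior precision = 1/σ₀² + n/σ²; posterior mean is the precision-weighted average of μ₀ and x̄.
σ₀² = 122.65² = 15043.0225, σ² = 21.27² = 452.4129; σ² + n·σ₀² = 452.4129 + 12·15043.0225 = 180968.6829.
Posterior precision = 1/σ₀² + n/σ² = 1/15043.0225 + 12/452.4129 = (σ² + n·σ₀²)/(σ₀²σ²) = 180968.6829/(15043.0225·452.4129); posterior variance σₙ² = σ₀²σ²/(σ² + n·σ₀²) = 15043.0225·452.4129/180968.6829 = 37.606824.
Posterior SD = √σₙ² = √(15043.0225·452.4129/180968.6829) = 6.1324.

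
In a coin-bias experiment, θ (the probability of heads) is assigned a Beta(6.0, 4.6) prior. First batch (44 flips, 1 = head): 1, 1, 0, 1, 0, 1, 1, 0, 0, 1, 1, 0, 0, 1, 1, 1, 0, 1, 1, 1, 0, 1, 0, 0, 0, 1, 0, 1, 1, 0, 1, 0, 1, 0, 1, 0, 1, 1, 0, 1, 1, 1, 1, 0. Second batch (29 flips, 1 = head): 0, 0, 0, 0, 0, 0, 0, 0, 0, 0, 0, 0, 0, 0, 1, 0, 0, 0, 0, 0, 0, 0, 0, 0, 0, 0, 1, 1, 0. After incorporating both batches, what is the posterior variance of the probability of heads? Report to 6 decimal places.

The Beta prior is conjugate to a Binomial/Bernoulli likelihood; the update adds successes to α and failures to β.
After batch 1: Beta(6.0+26, 4.6+18) = Beta(32.0, 22.6).
After batch 2: Beta(32.0+3, 22.6+26) = Beta(35.0, 48.6).
Var = αβ/((α+β)²(α+β+1)) = 35.0·48.6/(83.6²·84.6) = 0.002877.

0.002877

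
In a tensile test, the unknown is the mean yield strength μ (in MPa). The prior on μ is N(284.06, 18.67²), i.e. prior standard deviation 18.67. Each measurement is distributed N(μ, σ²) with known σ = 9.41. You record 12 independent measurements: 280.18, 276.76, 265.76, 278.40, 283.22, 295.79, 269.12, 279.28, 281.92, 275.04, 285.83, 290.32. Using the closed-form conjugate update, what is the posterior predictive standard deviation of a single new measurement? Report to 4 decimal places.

For Normal data with known variance σ², a Normal(μ₀, σ₀²) prior on μ is conjugate. Posterior precision = 1/σ₀² + n/σ²; posterior mean is the precision-weighted average of μ₀ and x̄.
σ₀² = 18.67² = 348.5689, σ² = 9.41² = 88.5481; σ² + n·σ₀² = 88.5481 + 12·348.5689 = 4271.3749.
Posterior precision = 1/σ₀² + n/σ² = 1/348.5689 + 12/88.5481 = (σ² + n·σ₀²)/(σ₀²σ²) = 4271.3749/(348.5689·88.5481); posterior variance σₙ² = σ₀²σ²/(σ² + n·σ₀²) = 348.5689·88.5481/4271.3749 = 7.226037.
Predictive variance for one new observation = σₙ² + σ² = 348.5689·88.5481/4271.3749 + 88.5481 = σ²·(σ₀² + 4271.3749)/4271.3749 = 88.5481·4619.9438/4271.3749 = 95.774137; SD = √(88.5481·4619.9438/4271.3749) = 9.7864.

9.7864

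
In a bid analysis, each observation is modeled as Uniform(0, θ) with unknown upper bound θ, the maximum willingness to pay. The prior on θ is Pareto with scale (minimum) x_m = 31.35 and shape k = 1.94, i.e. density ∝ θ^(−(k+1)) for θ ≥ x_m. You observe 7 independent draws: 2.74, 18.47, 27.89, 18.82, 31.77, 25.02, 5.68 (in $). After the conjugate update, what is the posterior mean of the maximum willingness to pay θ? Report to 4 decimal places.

35.7713

A Pareto(scale x_m, shape k) prior on the upper bound θ of Uniform(0, θ) is conjugate: posterior is Pareto(max(x_m, max xᵢ), k + n).
Sample maximum = 31.77; prior scale x_m = 31.35 → posterior scale = max = 31.77.
Posterior shape = 1.94 + 7 = 8.94.
E[θ|data] = k·x_m/(k−1) = 8.94·31.77/7.94 = 35.7713.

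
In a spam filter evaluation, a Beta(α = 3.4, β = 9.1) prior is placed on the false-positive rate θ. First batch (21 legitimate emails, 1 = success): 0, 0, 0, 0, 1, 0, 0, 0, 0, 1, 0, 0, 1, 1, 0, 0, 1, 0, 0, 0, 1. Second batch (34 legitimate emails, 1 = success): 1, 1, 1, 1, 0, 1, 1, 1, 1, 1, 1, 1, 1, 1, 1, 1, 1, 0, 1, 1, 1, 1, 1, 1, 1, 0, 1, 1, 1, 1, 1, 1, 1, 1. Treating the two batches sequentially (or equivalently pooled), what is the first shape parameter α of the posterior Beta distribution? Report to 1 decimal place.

40.4

The Beta prior is conjugate to a Binomial/Bernoulli likelihood; the update adds successes to α and failures to β.
After batch 1: Beta(3.4+6, 9.1+15) = Beta(9.4, 24.1).
After batch 2: Beta(9.4+31, 24.1+3) = Beta(40.4, 27.1).
Posterior α = 40.4.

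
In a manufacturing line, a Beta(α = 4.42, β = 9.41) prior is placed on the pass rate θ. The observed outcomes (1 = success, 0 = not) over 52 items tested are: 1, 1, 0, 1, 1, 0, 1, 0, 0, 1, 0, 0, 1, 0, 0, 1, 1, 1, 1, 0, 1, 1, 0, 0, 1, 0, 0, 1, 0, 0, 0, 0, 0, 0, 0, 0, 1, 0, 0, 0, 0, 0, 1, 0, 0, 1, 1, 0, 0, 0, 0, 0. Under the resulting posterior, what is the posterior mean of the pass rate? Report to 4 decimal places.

0.3558

The Beta prior is conjugate to a Binomial/Bernoulli likelihood; the update adds successes to α and failures to β.
Posterior: Beta(α+k, β+n−k) = Beta(4.42+19, 9.41+33) = Beta(23.42, 42.41).
Posterior mean = α/(α+β) = 23.42/65.83 = 0.3558.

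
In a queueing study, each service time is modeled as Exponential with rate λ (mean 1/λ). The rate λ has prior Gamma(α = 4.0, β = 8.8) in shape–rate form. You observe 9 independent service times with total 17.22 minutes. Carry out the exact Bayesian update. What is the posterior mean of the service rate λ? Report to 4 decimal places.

0.4996

With a Gamma(shape α, rate β) prior on the exponential rate λ, the posterior after n observations with total T = Σxᵢ is Gamma(α+n, β+T).
Posterior: Gamma(4.0+9, 8.8+17.22) = Gamma(13.0, 26.02).
Posterior mean of λ = α/β = 13.0/26.02 = 0.4996.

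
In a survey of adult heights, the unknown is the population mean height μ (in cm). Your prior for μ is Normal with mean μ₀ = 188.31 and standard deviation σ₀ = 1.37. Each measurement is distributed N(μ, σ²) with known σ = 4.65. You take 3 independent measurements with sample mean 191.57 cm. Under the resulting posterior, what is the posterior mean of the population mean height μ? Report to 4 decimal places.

188.9835

For Normal data with known variance σ², a Normal(μ₀, σ₀²) prior on μ is conjugate. Posterior precision = 1/σ₀² + n/σ²; posterior mean is the precision-weighted average of μ₀ and x̄.
n·x̄ = 3·191.57 = 574.71.
σ₀² = 1.37² = 1.8769, σ² = 4.65² = 21.6225; σ² + n·σ₀² = 21.6225 + 3·1.8769 = 27.2532.
Posterior mean = (μ₀/σ₀² + n·x̄/σ²)/(1/σ₀² + n/σ²) = (σ²·μ₀ + σ₀²·n·x̄)/(σ² + n·σ₀²) = (21.6225·188.31 + 1.8769·574.71)/27.2532 = 5150.406174/27.2532 = 188.9835.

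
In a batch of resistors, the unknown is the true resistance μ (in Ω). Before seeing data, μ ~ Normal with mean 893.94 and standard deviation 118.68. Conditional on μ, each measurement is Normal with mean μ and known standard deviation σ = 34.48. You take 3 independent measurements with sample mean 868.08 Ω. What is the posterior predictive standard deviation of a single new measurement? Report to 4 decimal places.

39.6776

For Normal data with known variance σ², a Normal(μ₀, σ₀²) prior on μ is conjugate. Posterior precision = 1/σ₀² + n/σ²; posterior mean is the precision-weighted average of μ₀ and x̄.
σ₀² = 118.68² = 14084.9424, σ² = 34.48² = 1188.8704; σ² + n·σ₀² = 1188.8704 + 3·14084.9424 = 43443.6976.
Posterior precision = 1/σ₀² + n/σ² = 1/14084.9424 + 3/1188.8704 = (σ² + n·σ₀²)/(σ₀²σ²) = 43443.6976/(14084.9424·1188.8704); posterior variance σₙ² = σ₀²σ²/(σ² + n·σ₀²) = 14084.9424·1188.8704/43443.6976 = 385.445347.
Predictive variance for one new observation = σₙ² + σ² = 14084.9424·1188.8704/43443.6976 + 1188.8704 = σ²·(σ₀² + 43443.6976)/43443.6976 = 1188.8704·57528.64/43443.6976 = 1574.315747; SD = √(1188.8704·57528.64/43443.6976) = 39.6776.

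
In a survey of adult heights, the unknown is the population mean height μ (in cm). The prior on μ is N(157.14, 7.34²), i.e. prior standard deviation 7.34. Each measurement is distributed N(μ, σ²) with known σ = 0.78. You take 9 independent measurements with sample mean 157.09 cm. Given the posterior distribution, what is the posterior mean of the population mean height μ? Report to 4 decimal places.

157.0901

For Normal data with known variance σ², a Normal(μ₀, σ₀²) prior on μ is conjugate. Posterior precision = 1/σ₀² + n/σ²; posterior mean is the precision-weighted average of μ₀ and x̄.
n·x̄ = 9·157.09 = 1413.81.
σ₀² = 7.34² = 53.8756, σ² = 0.78² = 0.6084; σ² + n·σ₀² = 0.6084 + 9·53.8756 = 485.4888.
Posterior mean = (μ₀/σ₀² + n·x̄/σ²)/(1/σ₀² + n/σ²) = (σ²·μ₀ + σ₀²·n·x̄)/(σ² + n·σ₀²) = (0.6084·157.14 + 53.8756·1413.81)/485.4888 = 76265.466012/485.4888 = 157.0901.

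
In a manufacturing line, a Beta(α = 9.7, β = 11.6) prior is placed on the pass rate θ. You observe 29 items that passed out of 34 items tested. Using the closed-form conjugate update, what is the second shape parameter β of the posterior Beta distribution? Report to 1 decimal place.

16.6

The Beta prior is conjugate to a Binomial/Bernoulli likelihood; the update adds successes to α and failures to β.
Posterior: Beta(α+k, β+n−k) = Beta(9.7+29, 11.6+5) = Beta(38.7, 16.6).
Posterior β = 16.6.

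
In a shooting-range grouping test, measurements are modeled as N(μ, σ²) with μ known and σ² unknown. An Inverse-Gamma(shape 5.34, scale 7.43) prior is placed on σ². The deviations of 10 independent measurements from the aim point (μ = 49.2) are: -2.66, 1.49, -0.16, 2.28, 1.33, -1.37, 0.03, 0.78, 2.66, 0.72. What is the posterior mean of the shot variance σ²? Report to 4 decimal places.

2.2071

With known mean μ and an Inverse-Gamma(α, β) prior on σ², the Normal likelihood is conjugate: posterior is Inv-Gamma(α + n/2, β + Σ(xᵢ−μ)²/2).
Σ(xᵢ−μ)² = (-2.66)² + (1.49)² + (-0.16)² + (2.28)² + (1.33)² + (-1.37)² + (0.03)² + (0.78)² + (2.66)² + (0.72)² = 26.3688.
Posterior: Inv-Gamma(5.34 + 10/2, 7.43 + 26.3688/2) = Inv-Gamma(10.34, 20.61440).
E[σ²|data] = β/(α−1) = 20.61440/9.34 = 2.2071.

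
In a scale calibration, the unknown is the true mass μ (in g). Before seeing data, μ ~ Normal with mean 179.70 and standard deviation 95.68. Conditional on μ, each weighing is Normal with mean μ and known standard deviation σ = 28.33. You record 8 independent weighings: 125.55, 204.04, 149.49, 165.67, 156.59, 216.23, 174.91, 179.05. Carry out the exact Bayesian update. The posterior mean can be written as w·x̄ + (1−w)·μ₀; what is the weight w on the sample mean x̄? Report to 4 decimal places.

0.9892

For Normal data with known variance σ², a Normal(μ₀, σ₀²) prior on μ is conjugate. Posterior precision = 1/σ₀² + n/σ²; posterior mean is the precision-weighted average of μ₀ and x̄.
σ₀² = 95.68² = 9154.6624, σ² = 28.33² = 802.5889. Prior precision 1/σ₀² = 1/9154.6624; data precision n/σ² = 8/802.5889.
w = (n/σ²)/(1/σ₀² + n/σ²) = n·σ₀²/(σ² + n·σ₀²) = 8·9154.6624/(802.5889 + 8·9154.6624) = 73237.2992/74039.8881 = 0.9892.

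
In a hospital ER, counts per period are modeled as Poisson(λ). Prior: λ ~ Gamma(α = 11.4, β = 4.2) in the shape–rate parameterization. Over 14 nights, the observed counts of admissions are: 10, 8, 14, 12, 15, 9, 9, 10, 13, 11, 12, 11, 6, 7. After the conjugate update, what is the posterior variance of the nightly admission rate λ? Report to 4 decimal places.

With a Gamma(shape α, rate β) prior, the Poisson likelihood is conjugate: the posterior is Gamma(α + ΣXᵢ, β + n).
Sum of counts S = 147 over n = 14 nights.
Posterior: Gamma(α+S, β+n) = Gamma(11.4+147, 4.2+14) = Gamma(158.4, 18.2).
Var = α/β² = 158.4/18.2² = 0.4782.

0.4782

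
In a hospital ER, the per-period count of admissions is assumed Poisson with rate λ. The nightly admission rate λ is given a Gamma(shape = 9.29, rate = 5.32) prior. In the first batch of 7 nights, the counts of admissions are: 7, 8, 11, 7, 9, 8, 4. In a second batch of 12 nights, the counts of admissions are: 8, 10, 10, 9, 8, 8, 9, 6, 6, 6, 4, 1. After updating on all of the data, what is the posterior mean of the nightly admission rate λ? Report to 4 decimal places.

6.0975

With a Gamma(shape α, rate β) prior, the Poisson likelihood is conjugate: the posterior is Gamma(α + ΣXᵢ, β + n).
Batch 1: sum of counts S = 54 over n = 7 nights.
After batch 1: Gamma(α+S, β+n) = Gamma(9.29+54, 5.32+7) = Gamma(63.29, 12.32).
Batch 2: sum of counts S = 85 over n = 12 nights.
After batch 2: Gamma(α+S, β+n) = Gamma(63.29+85, 12.32+12) = Gamma(148.29, 24.32).
Posterior mean = α/β = 148.29/24.32 = 6.0975.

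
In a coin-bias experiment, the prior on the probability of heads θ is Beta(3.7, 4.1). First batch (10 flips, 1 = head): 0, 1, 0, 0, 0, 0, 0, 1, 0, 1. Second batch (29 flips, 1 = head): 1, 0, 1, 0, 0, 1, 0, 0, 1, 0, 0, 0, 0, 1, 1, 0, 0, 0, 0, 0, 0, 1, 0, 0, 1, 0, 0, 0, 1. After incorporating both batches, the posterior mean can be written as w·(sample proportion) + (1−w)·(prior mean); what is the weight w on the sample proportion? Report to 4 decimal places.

The Beta prior is conjugate to a Binomial/Bernoulli likelihood; the update adds successes to α and failures to β.
Total number of flips: n = 10 + 29 = 39.
Posterior mean = (α₀+k)/(α₀+β₀+n) = [n/(α₀+β₀+n)]·(k/n) + [(α₀+β₀)/(α₀+β₀+n)]·α₀/(α₀+β₀), so only n and the prior enter the weight.
The weight on the data is w = n/(α₀+β₀+n) = 39/(3.7+4.1+39) = 39/46.8 = 0.8333.

0.8333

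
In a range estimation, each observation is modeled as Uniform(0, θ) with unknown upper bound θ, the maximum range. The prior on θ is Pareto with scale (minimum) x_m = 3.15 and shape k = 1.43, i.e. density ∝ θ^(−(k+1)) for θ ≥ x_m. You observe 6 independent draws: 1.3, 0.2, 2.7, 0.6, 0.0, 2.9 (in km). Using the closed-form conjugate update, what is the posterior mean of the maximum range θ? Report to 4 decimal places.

A Pareto(scale x_m, shape k) prior on the upper bound θ of Uniform(0, θ) is conjugate: posterior is Pareto(max(x_m, max xᵢ), k + n).
Sample maximum = 2.9; prior scale x_m = 3.15 → posterior scale = max = 3.15.
Posterior shape = 1.43 + 6 = 7.43.
E[θ|data] = k·x_m/(k−1) = 7.43·3.15/6.43 = 3.6399.

3.6399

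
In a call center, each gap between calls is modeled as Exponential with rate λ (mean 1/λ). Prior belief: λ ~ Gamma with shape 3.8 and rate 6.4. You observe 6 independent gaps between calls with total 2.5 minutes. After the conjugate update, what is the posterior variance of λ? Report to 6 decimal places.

With a Gamma(shape α, rate β) prior on the exponential rate λ, the posterior after n observations with total T = Σxᵢ is Gamma(α+n, β+T).
Posterior: Gamma(3.8+6, 6.4+2.5) = Gamma(9.8, 8.9).
Var = α/β² = 0.123722.

0.123722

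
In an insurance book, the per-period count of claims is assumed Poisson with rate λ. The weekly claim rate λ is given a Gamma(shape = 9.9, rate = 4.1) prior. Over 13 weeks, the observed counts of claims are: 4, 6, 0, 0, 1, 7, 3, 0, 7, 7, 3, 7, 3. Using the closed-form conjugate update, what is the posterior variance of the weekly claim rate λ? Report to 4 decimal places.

With a Gamma(shape α, rate β) prior, the Poisson likelihood is conjugate: the posterior is Gamma(α + ΣXᵢ, β + n).
Sum of counts S = 48 over n = 13 weeks.
Posterior: Gamma(α+S, β+n) = Gamma(9.9+48, 4.1+13) = Gamma(57.9, 17.1).
Var = α/β² = 57.9/17.1² = 0.1980.

0.1980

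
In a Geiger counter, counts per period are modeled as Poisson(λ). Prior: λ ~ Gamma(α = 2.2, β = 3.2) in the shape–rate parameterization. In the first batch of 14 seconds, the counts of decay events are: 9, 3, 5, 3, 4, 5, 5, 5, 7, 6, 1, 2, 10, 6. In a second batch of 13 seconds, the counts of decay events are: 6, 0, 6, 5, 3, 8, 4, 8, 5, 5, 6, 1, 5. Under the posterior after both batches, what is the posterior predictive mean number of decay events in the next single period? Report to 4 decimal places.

4.4768

With a Gamma(shape α, rate β) prior, the Poisson likelihood is conjugate: the posterior is Gamma(α + ΣXᵢ, β + n).
Batch 1: sum of counts S = 71 over n = 14 seconds.
After batch 1: Gamma(α+S, β+n) = Gamma(2.2+71, 3.2+14) = Gamma(73.2, 17.2).
Batch 2: sum of counts S = 62 over n = 13 seconds.
After batch 2: Gamma(α+S, β+n) = Gamma(73.2+62, 17.2+13) = Gamma(135.2, 30.2).
The predictive distribution for one future period is NegBinom with mean α/β = 4.4768.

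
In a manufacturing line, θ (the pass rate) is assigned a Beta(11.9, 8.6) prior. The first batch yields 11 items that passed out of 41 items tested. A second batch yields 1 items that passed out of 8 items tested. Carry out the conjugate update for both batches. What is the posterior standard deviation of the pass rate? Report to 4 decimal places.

0.0566

The Beta prior is conjugate to a Binomial/Bernoulli likelihood; the update adds successes to α and failures to β.
After batch 1: Beta(11.9+11, 8.6+30) = Beta(22.9, 38.6).
After batch 2: Beta(22.9+1, 38.6+7) = Beta(23.9, 45.6).
Var = αβ/((α+β)²(α+β+1)) = 23.9·45.6/(69.5²·70.5) = 0.00320040; SD = √0.00320040 = 0.0566.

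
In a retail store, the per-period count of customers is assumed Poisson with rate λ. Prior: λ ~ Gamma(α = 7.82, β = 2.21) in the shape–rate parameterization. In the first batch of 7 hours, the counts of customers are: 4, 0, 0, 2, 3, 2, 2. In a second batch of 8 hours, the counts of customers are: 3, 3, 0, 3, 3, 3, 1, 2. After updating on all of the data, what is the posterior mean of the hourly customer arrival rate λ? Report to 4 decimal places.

With a Gamma(shape α, rate β) prior, the Poisson likelihood is conjugate: the posterior is Gamma(α + ΣXᵢ, β + n).
Batch 1: sum of counts S = 13 over n = 7 hours.
After batch 1: Gamma(α+S, β+n) = Gamma(7.82+13, 2.21+7) = Gamma(20.82, 9.21).
Batch 2: sum of counts S = 18 over n = 8 hours.
After batch 2: Gamma(α+S, β+n) = Gamma(20.82+18, 9.21+8) = Gamma(38.82, 17.21).
Posterior mean = α/β = 38.82/17.21 = 2.2557.

2.2557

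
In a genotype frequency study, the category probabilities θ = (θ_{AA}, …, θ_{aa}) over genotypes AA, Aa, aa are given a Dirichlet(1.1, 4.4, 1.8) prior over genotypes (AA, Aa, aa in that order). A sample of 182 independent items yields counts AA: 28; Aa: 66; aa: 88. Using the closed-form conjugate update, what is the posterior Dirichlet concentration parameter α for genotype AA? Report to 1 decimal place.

The Dirichlet prior is conjugate to the Multinomial likelihood: each posterior αⱼ = prior αⱼ + observed count nⱼ.
Posterior concentration: (29.1, 70.4, 89.8), total = 189.3.
α_{AA} = 1.1 + 28 = 29.1.

29.1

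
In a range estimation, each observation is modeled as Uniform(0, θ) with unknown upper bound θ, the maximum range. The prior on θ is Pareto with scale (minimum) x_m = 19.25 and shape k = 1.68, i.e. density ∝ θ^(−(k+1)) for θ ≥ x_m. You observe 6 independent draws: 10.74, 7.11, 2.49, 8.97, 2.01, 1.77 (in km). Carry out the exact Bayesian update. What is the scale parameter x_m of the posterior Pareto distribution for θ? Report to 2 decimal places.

A Pareto(scale x_m, shape k) prior on the upper bound θ of Uniform(0, θ) is conjugate: posterior is Pareto(max(x_m, max xᵢ), k + n).
Sample maximum = 10.74; prior scale x_m = 19.25 → posterior scale = max = 19.25.
Posterior shape = 1.68 + 6 = 7.68.
Posterior scale x_m = 19.25.

19.25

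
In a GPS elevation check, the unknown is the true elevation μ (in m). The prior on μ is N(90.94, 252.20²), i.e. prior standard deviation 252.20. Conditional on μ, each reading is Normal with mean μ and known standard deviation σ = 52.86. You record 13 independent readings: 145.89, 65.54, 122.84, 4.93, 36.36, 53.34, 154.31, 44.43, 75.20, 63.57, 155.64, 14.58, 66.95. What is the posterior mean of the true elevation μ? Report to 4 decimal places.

For Normal data with known variance σ², a Normal(μ₀, σ₀²) prior on μ is conjugate. Posterior precision = 1/σ₀² + n/σ²; posterior mean is the precision-weighted average of μ₀ and x̄.
Σxᵢ = 145.89 + 65.54 + 122.84 + 4.93 + 36.36 + 53.34 + 154.31 + 44.43 + 75.20 + 63.57 + 155.64 + 14.58 + 66.95 = 1003.58, so n·x̄ = 1003.58.
σ₀² = 252.20² = 63604.84, σ² = 52.86² = 2794.1796; σ² + n·σ₀² = 2794.1796 + 13·63604.84 = 829657.0996.
Posterior mean = (μ₀/σ₀² + n·x̄/σ²)/(1/σ₀² + n/σ²) = (σ²·μ₀ + σ₀²·n·x̄)/(σ² + n·σ₀²) = (2794.1796·90.94 + 63604.84·1003.58)/829657.0996 = 64086648.020024/829657.0996 = 77.2447.

77.2447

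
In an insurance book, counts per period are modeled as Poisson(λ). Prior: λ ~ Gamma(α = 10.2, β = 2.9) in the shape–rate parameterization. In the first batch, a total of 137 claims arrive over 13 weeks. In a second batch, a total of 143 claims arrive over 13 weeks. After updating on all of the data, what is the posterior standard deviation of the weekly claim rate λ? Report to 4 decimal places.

0.5895

With a Gamma(shape α, rate β) prior, the Poisson likelihood is conjugate: the posterior is Gamma(α + ΣXᵢ, β + n).
After batch 1: Gamma(α+S, β+n) = Gamma(10.2+137, 2.9+13) = Gamma(147.2, 15.9).
After batch 2: Gamma(α+S, β+n) = Gamma(147.2+143, 15.9+13) = Gamma(290.2, 28.9).
SD = √α/β = √290.2/28.9 = 0.5895.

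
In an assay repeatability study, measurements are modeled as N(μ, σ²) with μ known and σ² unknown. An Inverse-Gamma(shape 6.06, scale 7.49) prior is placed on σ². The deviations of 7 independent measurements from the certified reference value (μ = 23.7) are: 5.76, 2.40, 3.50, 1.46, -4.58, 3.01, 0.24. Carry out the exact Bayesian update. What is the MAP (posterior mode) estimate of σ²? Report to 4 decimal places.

4.6588

With known mean μ and an Inverse-Gamma(α, β) prior on σ², the Normal likelihood is conjugate: posterior is Inv-Gamma(α + n/2, β + Σ(xᵢ−μ)²/2).
Σ(xᵢ−μ)² = (5.76)² + (2.40)² + (3.50)² + (1.46)² + (-4.58)² + (3.01)² + (0.24)² = 83.4133.
Posterior: Inv-Gamma(6.06 + 7/2, 7.49 + 83.4133/2) = Inv-Gamma(9.56, 49.19665).
Mode = β/(α+1) = 49.19665/10.56 = 4.6588.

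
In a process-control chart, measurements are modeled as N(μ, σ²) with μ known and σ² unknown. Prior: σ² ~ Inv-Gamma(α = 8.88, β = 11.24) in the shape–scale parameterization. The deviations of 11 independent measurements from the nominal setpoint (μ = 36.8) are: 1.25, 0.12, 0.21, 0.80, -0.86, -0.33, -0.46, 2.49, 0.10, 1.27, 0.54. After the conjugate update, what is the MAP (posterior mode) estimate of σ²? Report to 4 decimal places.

With known mean μ and an Inverse-Gamma(α, β) prior on σ², the Normal likelihood is conjugate: posterior is Inv-Gamma(α + n/2, β + Σ(xᵢ−μ)²/2).
Σ(xᵢ−μ)² = (1.25)² + (0.12)² + (0.21)² + (0.80)² + (-0.86)² + (-0.33)² + (-0.46)² + (2.49)² + (0.10)² + (1.27)² + (0.54)² = 11.4357.
Posterior: Inv-Gamma(8.88 + 11/2, 11.24 + 11.4357/2) = Inv-Gamma(14.38, 16.95785).
Mode = β/(α+1) = 16.95785/15.38 = 1.1026.

1.1026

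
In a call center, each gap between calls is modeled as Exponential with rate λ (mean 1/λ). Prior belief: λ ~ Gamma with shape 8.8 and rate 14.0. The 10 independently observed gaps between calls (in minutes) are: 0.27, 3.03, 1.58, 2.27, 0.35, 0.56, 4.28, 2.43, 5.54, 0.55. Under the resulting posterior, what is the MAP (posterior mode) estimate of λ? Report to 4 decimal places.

With a Gamma(shape α, rate β) prior on the exponential rate λ, the posterior after n observations with total T = Σxᵢ is Gamma(α+n, β+T).
Sum of observations T = 20.86 minutes; n = 10.
Posterior: Gamma(8.8+10, 14.0+20.86) = Gamma(18.8, 34.86).
Mode = (α−1)/β = 0.5106.

0.5106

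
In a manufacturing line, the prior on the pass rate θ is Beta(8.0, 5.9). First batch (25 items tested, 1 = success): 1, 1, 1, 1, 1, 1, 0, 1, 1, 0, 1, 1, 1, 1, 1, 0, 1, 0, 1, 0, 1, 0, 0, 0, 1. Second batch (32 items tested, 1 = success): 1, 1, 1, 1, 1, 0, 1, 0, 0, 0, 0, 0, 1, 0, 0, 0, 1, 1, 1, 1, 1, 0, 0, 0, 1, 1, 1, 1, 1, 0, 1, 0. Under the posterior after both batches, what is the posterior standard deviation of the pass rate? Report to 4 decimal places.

The Beta prior is conjugate to a Binomial/Bernoulli likelihood; the update adds successes to α and failures to β.
After batch 1: Beta(8.0+17, 5.9+8) = Beta(25.0, 13.9).
After batch 2: Beta(25.0+18, 13.9+14) = Beta(43.0, 27.9).
Var = αβ/((α+β)²(α+β+1)) = 43.0·27.9/(70.9²·71.9) = 0.00331934; SD = √0.00331934 = 0.0576.

0.0576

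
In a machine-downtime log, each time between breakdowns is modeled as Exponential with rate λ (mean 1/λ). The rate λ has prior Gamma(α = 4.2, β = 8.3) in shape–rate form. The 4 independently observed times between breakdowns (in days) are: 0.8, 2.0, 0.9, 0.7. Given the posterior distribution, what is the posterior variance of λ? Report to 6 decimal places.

0.050840

With a Gamma(shape α, rate β) prior on the exponential rate λ, the posterior after n observations with total T = Σxᵢ is Gamma(α+n, β+T).
Sum of observations T = 4.4 days; n = 4.
Posterior: Gamma(4.2+4, 8.3+4.4) = Gamma(8.2, 12.7).
Var = α/β² = 0.050840.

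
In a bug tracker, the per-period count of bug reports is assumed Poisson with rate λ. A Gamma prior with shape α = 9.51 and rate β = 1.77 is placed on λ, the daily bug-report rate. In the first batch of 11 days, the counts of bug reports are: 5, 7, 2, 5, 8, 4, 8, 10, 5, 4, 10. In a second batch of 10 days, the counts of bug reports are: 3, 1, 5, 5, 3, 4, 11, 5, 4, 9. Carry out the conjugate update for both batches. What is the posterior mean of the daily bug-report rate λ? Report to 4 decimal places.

With a Gamma(shape α, rate β) prior, the Poisson likelihood is conjugate: the posterior is Gamma(α + ΣXᵢ, β + n).
Batch 1: sum of counts S = 68 over n = 11 days.
After batch 1: Gamma(α+S, β+n) = Gamma(9.51+68, 1.77+11) = Gamma(77.51, 12.77).
Batch 2: sum of counts S = 50 over n = 10 days.
After batch 2: Gamma(α+S, β+n) = Gamma(77.51+50, 12.77+10) = Gamma(127.51, 22.77).
Posterior mean = α/β = 127.51/22.77 = 5.5999.

5.5999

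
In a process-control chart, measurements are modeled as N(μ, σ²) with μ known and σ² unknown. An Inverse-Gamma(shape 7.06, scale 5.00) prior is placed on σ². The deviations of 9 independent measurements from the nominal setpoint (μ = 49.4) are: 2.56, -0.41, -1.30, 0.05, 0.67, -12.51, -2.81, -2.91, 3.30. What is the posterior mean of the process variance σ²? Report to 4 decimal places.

With known mean μ and an Inverse-Gamma(α, β) prior on σ², the Normal likelihood is conjugate: posterior is Inv-Gamma(α + n/2, β + Σ(xᵢ−μ)²/2).
Σ(xᵢ−μ)² = (2.56)² + (-0.41)² + (-1.30)² + (0.05)² + (0.67)² + (-12.51)² + (-2.81)² + (-2.91)² + (3.30)² = 192.6174.
Posterior: Inv-Gamma(7.06 + 9/2, 5.00 + 192.6174/2) = Inv-Gamma(11.56, 101.30870).
E[σ²|data] = β/(α−1) = 101.30870/10.56 = 9.5936.

9.5936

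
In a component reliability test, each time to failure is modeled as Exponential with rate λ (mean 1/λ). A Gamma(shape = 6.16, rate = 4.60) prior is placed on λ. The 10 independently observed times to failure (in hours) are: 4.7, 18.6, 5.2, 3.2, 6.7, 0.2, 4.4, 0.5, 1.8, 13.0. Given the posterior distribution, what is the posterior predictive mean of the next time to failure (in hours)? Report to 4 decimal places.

With a Gamma(shape α, rate β) prior on the exponential rate λ, the posterior after n observations with total T = Σxᵢ is Gamma(α+n, β+T).
Sum of observations T = 58.3 hours; n = 10.
Posterior: Gamma(6.16+10, 4.60+58.3) = Gamma(16.16, 62.90).
The predictive distribution for the next observation is Lomax; its mean is β/(α−1) = 62.90/15.16 = 4.1491.

4.1491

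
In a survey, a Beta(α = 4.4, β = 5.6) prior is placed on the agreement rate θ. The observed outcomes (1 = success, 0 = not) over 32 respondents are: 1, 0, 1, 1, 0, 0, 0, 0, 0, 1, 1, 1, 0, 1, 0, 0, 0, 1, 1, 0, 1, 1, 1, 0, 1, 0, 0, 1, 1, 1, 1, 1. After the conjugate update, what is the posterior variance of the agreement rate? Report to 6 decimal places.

The Beta prior is conjugate to a Binomial/Bernoulli likelihood; the update adds successes to α and failures to β.
Posterior: Beta(α+k, β+n−k) = Beta(4.4+18, 5.6+14) = Beta(22.4, 19.6).
Var = αβ/((α+β)²(α+β+1)) = 22.4·19.6/(42.0²·43.0) = 0.005788.

0.005788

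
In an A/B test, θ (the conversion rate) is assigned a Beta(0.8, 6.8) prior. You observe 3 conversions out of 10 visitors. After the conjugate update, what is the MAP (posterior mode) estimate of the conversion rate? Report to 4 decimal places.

0.1795

The Beta prior is conjugate to a Binomial/Bernoulli likelihood; the update adds successes to α and failures to β.
Posterior: Beta(α+k, β+n−k) = Beta(0.8+3, 6.8+7) = Beta(3.8, 13.8).
Mode of Beta(a,b) for a,b>1 is (a−1)/(a+b−2) = 2.8/15.6 = 0.1795.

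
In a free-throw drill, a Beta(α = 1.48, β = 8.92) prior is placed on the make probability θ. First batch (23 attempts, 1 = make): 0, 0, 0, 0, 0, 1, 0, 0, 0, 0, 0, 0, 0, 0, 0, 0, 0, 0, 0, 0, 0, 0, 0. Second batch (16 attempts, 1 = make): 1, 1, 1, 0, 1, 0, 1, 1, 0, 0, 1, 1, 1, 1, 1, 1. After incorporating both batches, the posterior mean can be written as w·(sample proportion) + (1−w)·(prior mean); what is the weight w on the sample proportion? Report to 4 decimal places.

0.7895

The Beta prior is conjugate to a Binomial/Bernoulli likelihood; the update adds successes to α and failures to β.
Total number of attempts: n = 23 + 16 = 39.
Posterior mean = (α₀+k)/(α₀+β₀+n) = [n/(α₀+β₀+n)]·(k/n) + [(α₀+β₀)/(α₀+β₀+n)]·α₀/(α₀+β₀), so only n and the prior enter the weight.
The weight on the data is w = n/(α₀+β₀+n) = 39/(1.48+8.92+39) = 39/49.40 = 0.7895.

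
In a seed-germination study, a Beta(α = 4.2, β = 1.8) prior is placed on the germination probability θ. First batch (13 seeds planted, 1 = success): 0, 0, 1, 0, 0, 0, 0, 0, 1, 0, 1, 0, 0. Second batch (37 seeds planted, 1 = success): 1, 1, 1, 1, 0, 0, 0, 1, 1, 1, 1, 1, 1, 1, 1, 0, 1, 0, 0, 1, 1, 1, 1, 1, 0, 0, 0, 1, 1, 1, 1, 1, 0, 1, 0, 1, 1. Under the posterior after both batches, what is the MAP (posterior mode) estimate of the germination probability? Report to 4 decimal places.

The Beta prior is conjugate to a Binomial/Bernoulli likelihood; the update adds successes to α and failures to β.
After batch 1: Beta(4.2+3, 1.8+10) = Beta(7.2, 11.8).
After batch 2: Beta(7.2+26, 11.8+11) = Beta(33.2, 22.8).
Mode of Beta(a,b) for a,b>1 is (a−1)/(a+b−2) = 32.2/54.0 = 0.5963.

0.5963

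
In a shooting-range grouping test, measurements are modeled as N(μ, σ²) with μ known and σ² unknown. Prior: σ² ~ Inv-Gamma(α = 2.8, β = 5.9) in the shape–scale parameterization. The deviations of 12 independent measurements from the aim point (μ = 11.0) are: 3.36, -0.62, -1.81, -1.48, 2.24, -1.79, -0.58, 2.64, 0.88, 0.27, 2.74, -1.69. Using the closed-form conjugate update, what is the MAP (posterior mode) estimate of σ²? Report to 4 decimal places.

With known mean μ and an Inverse-Gamma(α, β) prior on σ², the Normal likelihood is conjugate: posterior is Inv-Gamma(α + n/2, β + Σ(xᵢ−μ)²/2).
Σ(xᵢ−μ)² = (3.36)² + (-0.62)² + (-1.81)² + (-1.48)² + (2.24)² + (-1.79)² + (-0.58)² + (2.64)² + (0.88)² + (0.27)² + (2.74)² + (-1.69)² = 43.8792.
Posterior: Inv-Gamma(2.8 + 12/2, 5.9 + 43.8792/2) = Inv-Gamma(8.80, 27.83960).
Mode = β/(α+1) = 27.83960/9.80 = 2.8408.

2.8408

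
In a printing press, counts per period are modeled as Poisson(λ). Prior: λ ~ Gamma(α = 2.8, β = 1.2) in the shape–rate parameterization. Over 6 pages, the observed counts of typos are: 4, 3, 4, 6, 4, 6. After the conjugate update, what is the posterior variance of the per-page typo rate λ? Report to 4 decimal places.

0.5748

With a Gamma(shape α, rate β) prior, the Poisson likelihood is conjugate: the posterior is Gamma(α + ΣXᵢ, β + n).
Sum of counts S = 27 over n = 6 pages.
Posterior: Gamma(α+S, β+n) = Gamma(2.8+27, 1.2+6) = Gamma(29.8, 7.2).
Var = α/β² = 29.8/7.2² = 0.5748.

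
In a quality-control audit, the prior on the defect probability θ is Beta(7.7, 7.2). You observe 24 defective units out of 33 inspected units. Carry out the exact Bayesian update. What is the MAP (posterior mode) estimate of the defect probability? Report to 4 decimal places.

0.6688

The Beta prior is conjugate to a Binomial/Bernoulli likelihood; the update adds successes to α and failures to β.
Posterior: Beta(α+k, β+n−k) = Beta(7.7+24, 7.2+9) = Beta(31.7, 16.2).
Mode of Beta(a,b) for a,b>1 is (a−1)/(a+b−2) = 30.7/45.9 = 0.6688.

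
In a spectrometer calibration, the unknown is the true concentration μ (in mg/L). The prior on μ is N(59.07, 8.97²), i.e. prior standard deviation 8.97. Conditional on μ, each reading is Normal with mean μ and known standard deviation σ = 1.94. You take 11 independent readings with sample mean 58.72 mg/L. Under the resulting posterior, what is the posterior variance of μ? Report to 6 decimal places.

For Normal data with known variance σ², a Normal(μ₀, σ₀²) prior on μ is conjugate. Posterior precision = 1/σ₀² + n/σ²; posterior mean is the precision-weighted average of μ₀ and x̄.
σ₀² = 8.97² = 80.4609, σ² = 1.94² = 3.7636; σ² + n·σ₀² = 3.7636 + 11·80.4609 = 888.8335.
Posterior precision = 1/σ₀² + n/σ² = 1/80.4609 + 11/3.7636 = (σ² + n·σ₀²)/(σ₀²σ²) = 888.8335/(80.4609·3.7636); posterior variance σₙ² = σ₀²σ²/(σ² + n·σ₀²) = 80.4609·3.7636/888.8335 = 0.340697.

0.340697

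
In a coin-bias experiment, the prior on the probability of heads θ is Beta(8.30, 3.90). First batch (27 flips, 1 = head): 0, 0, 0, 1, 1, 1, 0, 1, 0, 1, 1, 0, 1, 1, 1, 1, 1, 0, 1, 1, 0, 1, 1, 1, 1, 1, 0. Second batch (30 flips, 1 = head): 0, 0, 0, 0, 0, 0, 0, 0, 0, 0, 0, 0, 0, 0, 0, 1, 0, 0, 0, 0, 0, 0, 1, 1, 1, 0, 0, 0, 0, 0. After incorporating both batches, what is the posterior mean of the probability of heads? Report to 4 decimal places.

The Beta prior is conjugate to a Binomial/Bernoulli likelihood; the update adds successes to α and failures to β.
After batch 1: Beta(8.30+18, 3.90+9) = Beta(26.30, 12.90).
After batch 2: Beta(26.30+4, 12.90+26) = Beta(30.30, 38.90).
Posterior mean = α/(α+β) = 30.30/69.20 = 0.4379.

0.4379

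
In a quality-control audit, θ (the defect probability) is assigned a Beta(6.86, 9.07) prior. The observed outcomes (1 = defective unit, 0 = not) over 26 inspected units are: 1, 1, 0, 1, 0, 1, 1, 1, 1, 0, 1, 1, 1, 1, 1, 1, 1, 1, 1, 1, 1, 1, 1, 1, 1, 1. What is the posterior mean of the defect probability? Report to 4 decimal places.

0.7121

The Beta prior is conjugate to a Binomial/Bernoulli likelihood; the update adds successes to α and failures to β.
Posterior: Beta(α+k, β+n−k) = Beta(6.86+23, 9.07+3) = Beta(29.86, 12.07).
Posterior mean = α/(α+β) = 29.86/41.93 = 0.7121.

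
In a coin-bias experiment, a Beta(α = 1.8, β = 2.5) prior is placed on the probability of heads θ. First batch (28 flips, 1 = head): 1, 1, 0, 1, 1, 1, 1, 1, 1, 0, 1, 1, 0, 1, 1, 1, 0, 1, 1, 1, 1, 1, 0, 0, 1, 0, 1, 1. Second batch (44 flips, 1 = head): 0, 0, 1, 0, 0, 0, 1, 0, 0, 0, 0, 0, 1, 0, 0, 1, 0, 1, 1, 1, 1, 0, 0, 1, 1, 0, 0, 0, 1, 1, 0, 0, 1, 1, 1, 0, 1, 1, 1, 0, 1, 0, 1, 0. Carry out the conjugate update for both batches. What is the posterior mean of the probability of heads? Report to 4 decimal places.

The Beta prior is conjugate to a Binomial/Bernoulli likelihood; the update adds successes to α and failures to β.
After batch 1: Beta(1.8+21, 2.5+7) = Beta(22.8, 9.5).
After batch 2: Beta(22.8+20, 9.5+24) = Beta(42.8, 33.5).
Posterior mean = α/(α+β) = 42.8/76.3 = 0.5609.

0.5609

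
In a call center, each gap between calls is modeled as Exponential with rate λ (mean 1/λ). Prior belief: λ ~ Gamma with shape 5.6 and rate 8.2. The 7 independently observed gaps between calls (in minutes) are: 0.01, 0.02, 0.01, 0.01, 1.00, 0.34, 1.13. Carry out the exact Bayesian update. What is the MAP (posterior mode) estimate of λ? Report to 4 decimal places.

With a Gamma(shape α, rate β) prior on the exponential rate λ, the posterior after n observations with total T = Σxᵢ is Gamma(α+n, β+T).
Sum of observations T = 2.52 minutes; n = 7.
Posterior: Gamma(5.6+7, 8.2+2.52) = Gamma(12.6, 10.72).
Mode = (α−1)/β = 1.0821.

1.0821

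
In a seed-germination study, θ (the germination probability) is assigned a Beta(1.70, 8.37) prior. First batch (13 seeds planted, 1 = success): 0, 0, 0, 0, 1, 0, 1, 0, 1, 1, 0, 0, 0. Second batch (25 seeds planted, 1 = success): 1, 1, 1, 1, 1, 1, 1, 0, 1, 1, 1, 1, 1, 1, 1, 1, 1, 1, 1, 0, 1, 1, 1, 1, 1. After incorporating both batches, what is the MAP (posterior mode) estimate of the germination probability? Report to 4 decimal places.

0.6013

The Beta prior is conjugate to a Binomial/Bernoulli likelihood; the update adds successes to α and failures to β.
After batch 1: Beta(1.70+4, 8.37+9) = Beta(5.70, 17.37).
After batch 2: Beta(5.70+23, 17.37+2) = Beta(28.70, 19.37).
Mode of Beta(a,b) for a,b>1 is (a−1)/(a+b−2) = 27.70/46.07 = 0.6013.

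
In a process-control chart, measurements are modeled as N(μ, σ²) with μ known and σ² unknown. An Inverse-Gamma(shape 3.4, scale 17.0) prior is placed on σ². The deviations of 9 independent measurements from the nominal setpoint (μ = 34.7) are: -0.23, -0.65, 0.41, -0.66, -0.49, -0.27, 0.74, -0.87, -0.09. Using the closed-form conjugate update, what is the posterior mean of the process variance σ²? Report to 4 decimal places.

With known mean μ and an Inverse-Gamma(α, β) prior on σ², the Normal likelihood is conjugate: posterior is Inv-Gamma(α + n/2, β + Σ(xᵢ−μ)²/2).
Σ(xᵢ−μ)² = (-0.23)² + (-0.65)² + (0.41)² + (-0.66)² + (-0.49)² + (-0.27)² + (0.74)² + (-0.87)² + (-0.09)² = 2.7047.
Posterior: Inv-Gamma(3.4 + 9/2, 17.0 + 2.7047/2) = Inv-Gamma(7.90, 18.35235).
E[σ²|data] = β/(α−1) = 18.35235/6.90 = 2.6598.

2.6598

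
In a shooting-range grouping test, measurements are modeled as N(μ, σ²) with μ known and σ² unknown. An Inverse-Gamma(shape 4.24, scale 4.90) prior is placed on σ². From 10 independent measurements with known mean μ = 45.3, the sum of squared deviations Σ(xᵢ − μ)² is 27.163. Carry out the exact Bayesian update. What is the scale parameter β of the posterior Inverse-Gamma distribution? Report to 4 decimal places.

With known mean μ and an Inverse-Gamma(α, β) prior on σ², the Normal likelihood is conjugate: posterior is Inv-Gamma(α + n/2, β + Σ(xᵢ−μ)²/2).
Posterior: Inv-Gamma(4.24 + 10/2, 4.90 + 27.163/2) = Inv-Gamma(9.24, 18.4815).
Posterior β = 18.4815.

18.4815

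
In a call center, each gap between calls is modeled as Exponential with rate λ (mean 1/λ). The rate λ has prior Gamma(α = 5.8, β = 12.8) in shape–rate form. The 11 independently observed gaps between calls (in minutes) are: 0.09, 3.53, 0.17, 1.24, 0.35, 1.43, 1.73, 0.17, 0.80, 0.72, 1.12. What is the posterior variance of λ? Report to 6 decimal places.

With a Gamma(shape α, rate β) prior on the exponential rate λ, the posterior after n observations with total T = Σxᵢ is Gamma(α+n, β+T).
Sum of observations T = 11.35 minutes; n = 11.
Posterior: Gamma(5.8+11, 12.8+11.35) = Gamma(16.8, 24.15).
Var = α/β² = 0.028805.

0.028805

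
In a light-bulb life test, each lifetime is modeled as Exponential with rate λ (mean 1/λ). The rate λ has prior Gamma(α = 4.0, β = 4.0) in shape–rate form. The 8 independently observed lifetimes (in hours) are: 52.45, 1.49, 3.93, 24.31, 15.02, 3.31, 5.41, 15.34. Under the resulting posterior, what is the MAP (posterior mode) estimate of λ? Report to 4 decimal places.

With a Gamma(shape α, rate β) prior on the exponential rate λ, the posterior after n observations with total T = Σxᵢ is Gamma(α+n, β+T).
Sum of observations T = 121.26 hours; n = 8.
Posterior: Gamma(4.0+8, 4.0+121.26) = Gamma(12.0, 125.26).
Mode = (α−1)/β = 0.0878.

0.0878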